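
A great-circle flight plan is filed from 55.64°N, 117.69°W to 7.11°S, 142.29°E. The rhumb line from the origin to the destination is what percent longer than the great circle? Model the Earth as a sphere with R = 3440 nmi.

Great circle: σ = 1.7718 rad → d_gc = Rσ = 6094.9 nmi
Rhumb: Δφ = -1.0952, Δλ = -1.7457, Δψ = -1.2983, q = Δφ/Δψ = 0.8436 → d_rh = R√(Δφ²+q²Δλ²) = 6313.2 nmi
Excess = (6313.2 − 6094.9) / 6094.9 = 218.3 / 6094.9 = 3.58% ≈ 3.6%

3.6%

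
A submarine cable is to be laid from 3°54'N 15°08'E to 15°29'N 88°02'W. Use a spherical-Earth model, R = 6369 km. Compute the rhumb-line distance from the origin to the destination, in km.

Δψ = ln[tan(π/4+φ₂/2)/tan(π/4+φ₁/2)] = +0.2055;  Δφ = +0.2022 rad,  Δλ = -1.8006 rad
q = Δφ/Δψ = 0.9839
d = R·√(Δφ² + q²Δλ²) = 6369·1.78319 = 11357 km

11357 km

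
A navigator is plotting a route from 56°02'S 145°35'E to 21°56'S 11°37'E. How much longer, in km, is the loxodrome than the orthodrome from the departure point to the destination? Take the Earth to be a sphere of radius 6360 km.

Great circle: cos σ = sin φ₁ sin φ₂ + cos φ₁ cos φ₂ cos Δλ,  σ = 1.6208 rad → d_gc = 10308.5 km
Rhumb line: Δψ = +0.7936, q = Δφ/Δψ = 0.7500, d_rh = R√(Δφ²+q²Δλ²) = 11777.4 km
Excess = 11777.4 − 10308.5 = 1468.9 ≈ 1469 km

1469 km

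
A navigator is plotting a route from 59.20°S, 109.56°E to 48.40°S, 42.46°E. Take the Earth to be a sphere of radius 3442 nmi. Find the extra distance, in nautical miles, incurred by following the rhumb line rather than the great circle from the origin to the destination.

Great circle: cos σ = sin φ₁ sin φ₂ + cos φ₁ cos φ₂ cos Δλ,  σ = 0.6847 rad → d_gc = 2356.7 nmi
Rhumb line: Δψ = +0.3214, q = Δφ/Δψ = 0.5864, d_rh = R√(Δφ²+q²Δλ²) = 2451.3 nmi
Excess = 2451.3 − 2356.7 = 94.6 ≈ 95 nmi

95 nmi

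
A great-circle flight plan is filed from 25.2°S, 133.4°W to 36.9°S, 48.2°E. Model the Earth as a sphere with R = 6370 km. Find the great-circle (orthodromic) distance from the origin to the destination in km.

13106 km

Haversine: a = sin²(Δφ/2)+cos φ₁ cos φ₂ sin²(Δλ/2) = 0.73382;  σ = 2·atan2(√a,√(1−a))
σ = 117.882° → d = Rσ = 6370·2.05742 = 13106 km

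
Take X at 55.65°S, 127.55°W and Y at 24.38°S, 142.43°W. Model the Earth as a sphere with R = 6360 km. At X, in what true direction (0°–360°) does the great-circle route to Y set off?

N = sin Δλ·cos φ₂ = -0.2339;  D = cos φ₁ sin φ₂ − sin φ₁ cos φ₂ cos Δλ = +0.4939
initial course = atan2(N, D) = 334.66°

334.7°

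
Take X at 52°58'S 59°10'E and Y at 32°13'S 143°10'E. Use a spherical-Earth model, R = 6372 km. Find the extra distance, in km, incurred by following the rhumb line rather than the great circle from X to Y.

Great circle: cos σ = sin φ₁ sin φ₂ + cos φ₁ cos φ₂ cos Δλ,  σ = 1.0715 rad → d_gc = 6827.3 km
Rhumb line: Δψ = +0.4994, q = Δφ/Δψ = 0.7252, d_rh = R√(Δφ²+q²Δλ²) = 7157.2 km
Excess = 7157.2 − 6827.3 = 329.9 ≈ 330 km

330 km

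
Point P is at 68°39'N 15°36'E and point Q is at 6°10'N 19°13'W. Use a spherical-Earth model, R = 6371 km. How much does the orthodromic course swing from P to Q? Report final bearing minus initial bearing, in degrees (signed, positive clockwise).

-25.1°

At departure: θ₁ = atan2(sin Δλ cos φ₂, cos φ₁ sin φ₂ − sin φ₁ cos φ₂ cos Δλ) = 218.21°
At arrival: θ₂ = atan2(sin Δλ cos φ₁, −cos φ₂ sin φ₁ + sin φ₂ cos φ₁ cos Δλ) = 193.09°
Δθ = θ₂ − θ₁ = -25.1°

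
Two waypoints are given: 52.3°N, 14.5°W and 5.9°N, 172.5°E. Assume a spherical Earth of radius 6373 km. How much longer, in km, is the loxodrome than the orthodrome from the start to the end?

Great circle: cos σ = sin φ₁ sin φ₂ + cos φ₁ cos φ₂ cos Δλ,  σ = 2.1205 rad → d_gc = 13513.9 km
Rhumb line: Δψ = -0.9715, q = Δφ/Δψ = 0.8336, d_rh = R√(Δφ²+q²Δλ²) = 16849.8 km
Excess = 16849.8 − 13513.9 = 3335.9 ≈ 3336 km

3336 km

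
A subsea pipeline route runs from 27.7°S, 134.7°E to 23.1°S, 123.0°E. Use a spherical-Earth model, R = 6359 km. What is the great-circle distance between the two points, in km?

Haversine: a = sin²(Δφ/2)+cos φ₁ cos φ₂ sin²(Δλ/2) = 0.01007;  σ = 2·atan2(√a,√(1−a))
σ = 11.519° → d = Rσ = 6359·0.20105 = 1278 km

1278 km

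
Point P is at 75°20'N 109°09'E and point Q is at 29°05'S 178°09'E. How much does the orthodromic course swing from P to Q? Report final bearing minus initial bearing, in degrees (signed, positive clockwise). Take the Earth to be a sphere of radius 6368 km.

At departure: θ₁ = atan2(sin Δλ cos φ₂, cos φ₁ sin φ₂ − sin φ₁ cos φ₂ cos Δλ) = 117.57°
At arrival: θ₂ = atan2(sin Δλ cos φ₁, −cos φ₂ sin φ₁ + sin φ₂ cos φ₁ cos Δλ) = 165.12°
Δθ = θ₂ − θ₁ = +47.5°

+47.5°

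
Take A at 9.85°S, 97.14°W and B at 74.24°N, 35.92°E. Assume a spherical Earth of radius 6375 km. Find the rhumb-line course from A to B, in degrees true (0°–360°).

47.2°

Δψ = ln[tan(π/4+φ₂/2)/tan(π/4+φ₁/2)] = +2.1503
Δλ = +2.3223 rad (taken the short way round)
course = atan2(Δλ, Δψ) = 47.20°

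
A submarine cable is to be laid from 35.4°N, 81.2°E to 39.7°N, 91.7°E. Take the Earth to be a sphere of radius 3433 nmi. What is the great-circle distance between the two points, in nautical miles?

561 nmi

Haversine: a = sin²(Δφ/2)+cos φ₁ cos φ₂ sin²(Δλ/2) = 0.00666;  σ = 2·atan2(√a,√(1−a))
σ = 9.361° → d = Rσ = 3433·0.16338 = 561 nmi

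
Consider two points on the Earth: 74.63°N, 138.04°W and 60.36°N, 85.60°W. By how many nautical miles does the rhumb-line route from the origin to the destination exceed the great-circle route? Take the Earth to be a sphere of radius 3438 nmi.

43 nmi

Great circle: cos σ = sin φ₁ sin φ₂ + cos φ₁ cos φ₂ cos Δλ,  σ = 0.4079 rad → d_gc = 1402.2 nmi
Rhumb line: Δψ = -0.6733, q = Δφ/Δψ = 0.3699, d_rh = R√(Δφ²+q²Δλ²) = 1444.9 nmi
Excess = 1444.9 − 1402.2 = 42.7 ≈ 43 nmi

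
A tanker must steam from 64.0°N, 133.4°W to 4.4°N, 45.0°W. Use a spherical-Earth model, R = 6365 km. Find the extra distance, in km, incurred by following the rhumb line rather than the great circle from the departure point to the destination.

Great circle: cos σ = sin φ₁ sin φ₂ + cos φ₁ cos φ₂ cos Δλ,  σ = 1.4895 rad → d_gc = 9481.0 km
Rhumb line: Δψ = -1.3890, q = Δφ/Δψ = 0.7489, d_rh = R√(Δφ²+q²Δλ²) = 9895.6 km
Excess = 9895.6 − 9481.0 = 414.6 ≈ 415 km

415 km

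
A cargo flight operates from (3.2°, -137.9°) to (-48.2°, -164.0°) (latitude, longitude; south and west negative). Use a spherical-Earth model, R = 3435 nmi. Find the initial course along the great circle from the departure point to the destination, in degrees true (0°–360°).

200.7°

N = sin Δλ·cos φ₂ = -0.2932;  D = cos φ₁ sin φ₂ − sin φ₁ cos φ₂ cos Δλ = -0.7777
initial course = atan2(N, D) = 200.66°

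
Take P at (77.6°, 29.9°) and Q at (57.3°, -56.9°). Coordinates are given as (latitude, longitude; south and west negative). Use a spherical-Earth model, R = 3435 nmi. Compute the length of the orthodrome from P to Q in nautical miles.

2043 nmi

cos σ = sin φ₁ sin φ₂ + cos φ₁ cos φ₂ cos Δλ
      = sin(77.60°)sin(57.30°) + cos(77.60°)cos(57.30°)cos(-86.80°) = 0.8284
σ = 34.070° → d = Rσ = 3435·0.59463 = 2043 nmi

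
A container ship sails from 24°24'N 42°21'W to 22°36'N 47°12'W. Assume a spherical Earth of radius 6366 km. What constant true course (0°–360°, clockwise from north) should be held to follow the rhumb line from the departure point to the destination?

248.0°

Meridional parts: M(φ₁)=+0.4393, M(φ₂)=+0.4051 → ΔM = -0.0343;  Δλ = -0.0846 rad
tan C = Δλ / ΔM = +2.4708 → C = 247.97°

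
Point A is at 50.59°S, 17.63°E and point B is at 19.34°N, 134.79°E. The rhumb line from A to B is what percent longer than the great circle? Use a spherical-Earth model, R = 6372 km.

Great circle: σ = 2.1286 rad → d_gc = Rσ = 13563.4 km
Rhumb: Δφ = +1.2205, Δλ = +2.0448, Δψ = +1.3709, q = Δφ/Δψ = 0.8903 → d_rh = R√(Δφ²+q²Δλ²) = 13965.7 km
Excess = (13965.7 − 13563.4) / 13563.4 = 402.3 / 13563.4 = 2.97% ≈ 3.0%

3.0%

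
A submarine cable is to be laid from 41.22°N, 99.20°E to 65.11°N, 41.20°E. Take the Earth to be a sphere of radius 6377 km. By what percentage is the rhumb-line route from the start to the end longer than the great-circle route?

Great circle: σ = 0.6990 rad → d_gc = Rσ = 4457.3 km
Rhumb: Δφ = +0.4170, Δλ = -1.0123, Δψ = +0.7200, q = Δφ/Δψ = 0.5791 → d_rh = R√(Δφ²+q²Δλ²) = 4587.3 km
Excess = (4587.3 − 4457.3) / 4457.3 = 130.0 / 4457.3 = 2.92% ≈ 2.9%

2.9%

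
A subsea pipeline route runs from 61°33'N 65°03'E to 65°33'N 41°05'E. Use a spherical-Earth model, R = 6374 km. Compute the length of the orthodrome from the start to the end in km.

1259 km

Haversine: a = sin²(Δφ/2)+cos φ₁ cos φ₂ sin²(Δλ/2) = 0.00972;  σ = 2·atan2(√a,√(1−a))
σ = 11.315° → d = Rσ = 6374·0.19748 = 1259 km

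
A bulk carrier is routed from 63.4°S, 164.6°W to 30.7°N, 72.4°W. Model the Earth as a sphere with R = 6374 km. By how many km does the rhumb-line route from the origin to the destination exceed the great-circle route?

281 km

Great circle: cos σ = sin φ₁ sin φ₂ + cos φ₁ cos φ₂ cos Δλ,  σ = 2.0615 rad → d_gc = 13140.3 km
Rhumb line: Δψ = +2.0057, q = Δφ/Δψ = 0.8188, d_rh = R√(Δφ²+q²Δλ²) = 13421.1 km
Excess = 13421.1 − 13140.3 = 280.8 ≈ 281 km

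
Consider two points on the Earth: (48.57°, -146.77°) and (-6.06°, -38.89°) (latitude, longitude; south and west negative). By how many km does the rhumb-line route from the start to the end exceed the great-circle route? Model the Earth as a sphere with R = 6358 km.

Great circle: cos σ = sin φ₁ sin φ₂ + cos φ₁ cos φ₂ cos Δλ,  σ = 1.8558 rad → d_gc = 11799.3 km
Rhumb line: Δψ = -1.0784, q = Δφ/Δψ = 0.8842, d_rh = R√(Δφ²+q²Δλ²) = 12197.7 km
Excess = 12197.7 − 11799.3 = 398.4 ≈ 398 km

398 km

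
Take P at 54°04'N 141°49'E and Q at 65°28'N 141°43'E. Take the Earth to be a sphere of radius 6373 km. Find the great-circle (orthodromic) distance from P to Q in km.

cos σ = sin φ₁ sin φ₂ + cos φ₁ cos φ₂ cos Δλ
      = sin(54.07°)sin(65.47°) + cos(54.07°)cos(65.47°)cos(-0.10°) = 0.9803
σ = 11.400° → d = Rσ = 6373·0.19897 = 1268 km

1268 km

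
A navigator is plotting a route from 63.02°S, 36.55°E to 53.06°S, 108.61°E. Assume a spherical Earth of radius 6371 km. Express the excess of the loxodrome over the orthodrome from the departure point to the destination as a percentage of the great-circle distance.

5.1%

Great circle: σ = 0.6497 rad → d_gc = Rσ = 4139.3 km
Rhumb: Δφ = +0.1738, Δλ = +1.2577, Δψ = +0.3310, q = Δφ/Δψ = 0.5252 → d_rh = R√(Δφ²+q²Δλ²) = 4351.6 km
Excess = (4351.6 − 4139.3) / 4139.3 = 212.3 / 4139.3 = 5.13% ≈ 5.1%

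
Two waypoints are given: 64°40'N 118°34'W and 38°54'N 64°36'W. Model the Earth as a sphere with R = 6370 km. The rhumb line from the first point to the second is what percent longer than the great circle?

Great circle: σ = 0.7021 rad → d_gc = Rσ = 4472.6 km
Rhumb: Δφ = -0.4497, Δλ = +0.9419, Δψ = -0.7547, q = Δφ/Δψ = 0.5959 → d_rh = R√(Δφ²+q²Δλ²) = 4581.2 km
Excess = (4581.2 − 4472.6) / 4472.6 = 108.6 / 4472.6 = 2.43% ≈ 2.4%

2.4%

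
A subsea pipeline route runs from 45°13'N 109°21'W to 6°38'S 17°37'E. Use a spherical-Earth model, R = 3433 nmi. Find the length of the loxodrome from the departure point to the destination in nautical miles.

7536 nmi

Rhumb course C = atan2(Δλ, Δψ) with Δψ = ln[tan(π/4+φ₂/2)/tan(π/4+φ₁/2)] = -1.0028, Δλ = +2.2160 → C = 114.35°
d = R·|Δφ| / |cos C| = 3433·0.90495 / 0.41227 = 7536 nmi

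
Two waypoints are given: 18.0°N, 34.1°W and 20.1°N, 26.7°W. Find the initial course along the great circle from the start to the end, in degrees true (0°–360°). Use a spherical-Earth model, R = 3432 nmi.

θ = atan2( sin Δλ·cos φ₂ ,  cos φ₁ sin φ₂ − sin φ₁ cos φ₂ cos Δλ )
  = atan2(+0.1210, +0.0391) = 72.10°

72.1°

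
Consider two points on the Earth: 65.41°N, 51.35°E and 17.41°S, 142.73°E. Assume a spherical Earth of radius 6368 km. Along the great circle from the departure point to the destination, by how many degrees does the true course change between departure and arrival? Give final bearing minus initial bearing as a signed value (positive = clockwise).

+58.1°

Initial bearing θ₁ = atan2(sin Δλ cos φ₂, cos φ₁ sin φ₂ − sin φ₁ cos φ₂ cos Δλ) = 96.20°
Final bearing θ₂ = (initial bearing from the destination back to the start) + 180° = 154.31°
Δθ = θ₂ − θ₁ = +58.1°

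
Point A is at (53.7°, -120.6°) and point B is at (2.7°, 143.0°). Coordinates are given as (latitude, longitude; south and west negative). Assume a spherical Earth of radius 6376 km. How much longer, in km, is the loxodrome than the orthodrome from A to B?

Great circle: cos σ = sin φ₁ sin φ₂ + cos φ₁ cos φ₂ cos Δλ,  σ = 1.5988 rad → d_gc = 10193.7 km
Rhumb line: Δψ = -1.0682, q = Δφ/Δψ = 0.8333, d_rh = R√(Δφ²+q²Δλ²) = 10588.9 km
Excess = 10588.9 − 10193.7 = 395.2 ≈ 395 km

395 km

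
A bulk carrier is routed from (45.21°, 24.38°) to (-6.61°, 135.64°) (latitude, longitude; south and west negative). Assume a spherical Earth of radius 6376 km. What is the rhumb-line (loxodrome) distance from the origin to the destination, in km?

12574 km

Δψ = ln[tan(π/4+φ₂/2)/tan(π/4+φ₁/2)] = -1.0022;  Δφ = -0.9044 rad,  Δλ = +1.9419 rad
q = Δφ/Δψ = 0.9025
d = R·√(Δφ² + q²Δλ²) = 6376·1.97206 = 12574 km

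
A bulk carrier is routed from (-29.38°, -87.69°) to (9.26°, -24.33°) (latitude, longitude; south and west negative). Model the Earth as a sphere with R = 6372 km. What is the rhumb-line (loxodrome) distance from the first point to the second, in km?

8041 km

Rhumb course C = atan2(Δλ, Δψ) with Δψ = ln[tan(π/4+φ₂/2)/tan(π/4+φ₁/2)] = +0.6992, Δλ = +1.1058 → C = 57.70°
d = R·|Δφ| / |cos C| = 6372·0.67440 / 0.53440 = 8041 km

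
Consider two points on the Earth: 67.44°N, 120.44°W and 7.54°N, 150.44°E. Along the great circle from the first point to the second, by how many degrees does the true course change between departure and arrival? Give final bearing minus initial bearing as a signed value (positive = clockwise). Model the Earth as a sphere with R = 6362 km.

At departure: θ₁ = atan2(sin Δλ cos φ₂, cos φ₁ sin φ₂ − sin φ₁ cos φ₂ cos Δλ) = 272.10°
At arrival: θ₂ = atan2(sin Δλ cos φ₁, −cos φ₂ sin φ₁ + sin φ₂ cos φ₁ cos Δλ) = 202.75°
Δθ = θ₂ − θ₁ = -69.3°

-69.3°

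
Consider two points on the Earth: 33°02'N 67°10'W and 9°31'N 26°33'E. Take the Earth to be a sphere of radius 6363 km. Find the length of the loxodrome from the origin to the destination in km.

Rhumb course C = atan2(Δλ, Δψ) with Δψ = ln[tan(π/4+φ₂/2)/tan(π/4+φ₁/2)] = -0.4446, Δλ = +1.6357 → C = 105.21°
d = R·|Δφ| / |cos C| = 6363·0.41044 / 0.26227 = 9958 km

9958 km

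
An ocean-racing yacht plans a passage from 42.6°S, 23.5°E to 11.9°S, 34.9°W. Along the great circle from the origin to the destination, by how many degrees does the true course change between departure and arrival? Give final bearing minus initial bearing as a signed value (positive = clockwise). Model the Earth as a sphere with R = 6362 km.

+29.7°

Initial bearing θ₁ = atan2(sin Δλ cos φ₂, cos φ₁ sin φ₂ − sin φ₁ cos φ₂ cos Δλ) = 283.19°
Final bearing θ₂ = (initial bearing from the destination back to the start) + 180° = 312.91°
Δθ = θ₂ − θ₁ = +29.7°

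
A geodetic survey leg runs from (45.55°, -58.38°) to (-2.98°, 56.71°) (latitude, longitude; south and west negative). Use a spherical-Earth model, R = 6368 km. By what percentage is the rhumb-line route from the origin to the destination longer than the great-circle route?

3.9%

Great circle: σ = 1.9110 rad → d_gc = Rσ = 12169.1 km
Rhumb: Δφ = -0.8470, Δλ = +2.0087, Δψ = -0.9470, q = Δφ/Δψ = 0.8944 → d_rh = R√(Δφ²+q²Δλ²) = 12647.9 km
Excess = (12647.9 − 12169.1) / 12169.1 = 478.8 / 12169.1 = 3.93% ≈ 3.9%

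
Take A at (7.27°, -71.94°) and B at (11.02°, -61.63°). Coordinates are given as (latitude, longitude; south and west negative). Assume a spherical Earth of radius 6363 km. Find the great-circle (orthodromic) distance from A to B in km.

cos σ = sin φ₁ sin φ₂ + cos φ₁ cos φ₂ cos Δλ
      = sin(7.27°)sin(11.02°) + cos(7.27°)cos(11.02°)cos(10.31°) = 0.9821
σ = 10.846° → d = Rσ = 6363·0.18929 = 1204 km

1204 km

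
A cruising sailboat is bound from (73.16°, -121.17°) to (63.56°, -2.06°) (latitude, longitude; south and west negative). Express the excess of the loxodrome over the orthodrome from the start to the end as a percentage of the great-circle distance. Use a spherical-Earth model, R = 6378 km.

18.3%

Great circle: σ = 0.6530 rad → d_gc = Rσ = 4165.0 km
Rhumb: Δφ = -0.1676, Δλ = +2.0789, Δψ = -0.4619, q = Δφ/Δψ = 0.3628 → d_rh = R√(Δφ²+q²Δλ²) = 4927.4 km
Excess = (4927.4 − 4165.0) / 4165.0 = 762.4 / 4165.0 = 18.30% ≈ 18.3%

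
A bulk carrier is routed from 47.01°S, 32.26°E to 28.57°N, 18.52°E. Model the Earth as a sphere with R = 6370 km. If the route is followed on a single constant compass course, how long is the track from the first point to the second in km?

8517 km

Δψ = ln[tan(π/4+φ₂/2)/tan(π/4+φ₁/2)] = +1.4526;  Δφ = +1.3191 rad,  Δλ = -0.2398 rad
q = Δφ/Δψ = 0.9081
d = R·√(Δφ² + q²Δλ²) = 6370·1.33698 = 8517 km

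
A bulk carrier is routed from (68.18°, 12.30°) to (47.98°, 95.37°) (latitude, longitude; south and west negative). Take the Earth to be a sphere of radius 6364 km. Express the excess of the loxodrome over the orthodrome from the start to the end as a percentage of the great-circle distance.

Great circle: σ = 0.7674 rad → d_gc = Rσ = 4883.8 km
Rhumb: Δφ = -0.3526, Δλ = +1.4498, Δψ = -0.6894, q = Δφ/Δψ = 0.5114 → d_rh = R√(Δφ²+q²Δλ²) = 5224.8 km
Excess = (5224.8 − 4883.8) / 4883.8 = 341.0 / 4883.8 = 6.98% ≈ 7.0%

7.0%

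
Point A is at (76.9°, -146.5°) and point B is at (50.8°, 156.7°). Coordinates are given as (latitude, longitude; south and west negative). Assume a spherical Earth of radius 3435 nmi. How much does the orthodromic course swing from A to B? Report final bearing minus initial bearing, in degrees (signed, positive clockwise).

-53.0°

Initial bearing θ₁ = atan2(sin Δλ cos φ₂, cos φ₁ sin φ₂ − sin φ₁ cos φ₂ cos Δλ) = 253.03°
Final bearing θ₂ = (initial bearing from the destination back to the start) + 180° = 200.06°
Δθ = θ₂ − θ₁ = -53.0°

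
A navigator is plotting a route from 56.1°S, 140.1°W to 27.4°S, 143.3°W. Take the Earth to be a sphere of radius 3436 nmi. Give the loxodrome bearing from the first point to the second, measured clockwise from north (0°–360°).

Δψ = ln[tan(π/4+φ₂/2)/tan(π/4+φ₁/2)] = +0.6906
Δλ = -0.0559 rad (taken the short way round)
course = atan2(Δλ, Δψ) = 355.38°

355.4°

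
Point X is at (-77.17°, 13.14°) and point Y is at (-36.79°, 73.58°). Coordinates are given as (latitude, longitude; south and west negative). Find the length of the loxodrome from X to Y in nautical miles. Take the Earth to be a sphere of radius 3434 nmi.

Δψ = ln[tan(π/4+φ₂/2)/tan(π/4+φ₁/2)] = +1.4940;  Δφ = +0.7048 rad,  Δλ = +1.0549 rad
q = Δφ/Δψ = 0.4717
d = R·√(Δφ² + q²Δλ²) = 3434·0.86274 = 2963 nmi

2963 nmi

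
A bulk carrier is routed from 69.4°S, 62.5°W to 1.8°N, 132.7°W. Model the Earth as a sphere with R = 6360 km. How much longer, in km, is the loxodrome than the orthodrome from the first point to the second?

Great circle: cos σ = sin φ₁ sin φ₂ + cos φ₁ cos φ₂ cos Δλ,  σ = 1.4810 rad → d_gc = 9418.871 km
Rhumb line: Δψ = +1.7366, q = Δφ/Δψ = 0.7156, d_rh = R√(Δφ²+q²Δλ²) = 9672.372 km
Excess = 9672.372 − 9418.871 = 253.501 ≈ 254 km

254 km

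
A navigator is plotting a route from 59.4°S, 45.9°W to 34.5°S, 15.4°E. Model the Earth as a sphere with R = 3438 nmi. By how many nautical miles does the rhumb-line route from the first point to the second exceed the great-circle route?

78 nmi

Great circle: cos σ = sin φ₁ sin φ₂ + cos φ₁ cos φ₂ cos Δλ,  σ = 0.8107 rad → d_gc = 2787.2 nmi
Rhumb line: Δψ = +0.6540, q = Δφ/Δψ = 0.6645, d_rh = R√(Δφ²+q²Δλ²) = 2864.8 nmi
Excess = 2864.8 − 2787.2 = 77.6 ≈ 78 nmi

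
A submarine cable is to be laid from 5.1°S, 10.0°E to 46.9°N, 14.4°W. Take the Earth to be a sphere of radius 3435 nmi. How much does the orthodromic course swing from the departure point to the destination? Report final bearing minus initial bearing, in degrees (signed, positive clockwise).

-9.8°

Initial bearing θ₁ = atan2(sin Δλ cos φ₂, cos φ₁ sin φ₂ − sin φ₁ cos φ₂ cos Δλ) = 340.17°
Final bearing θ₂ = (initial bearing from the destination back to the start) + 180° = 330.36°
Δθ = θ₂ − θ₁ = -9.8°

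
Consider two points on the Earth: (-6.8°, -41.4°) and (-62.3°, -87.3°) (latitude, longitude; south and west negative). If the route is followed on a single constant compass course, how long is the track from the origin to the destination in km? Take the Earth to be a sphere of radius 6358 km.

Δψ = ln[tan(π/4+φ₂/2)/tan(π/4+φ₁/2)] = -1.2812;  Δφ = -0.9687 rad,  Δλ = -0.8011 rad
q = Δφ/Δψ = 0.7560
d = R·√(Δφ² + q²Δλ²) = 6358·1.14242 = 7264 km

7264 km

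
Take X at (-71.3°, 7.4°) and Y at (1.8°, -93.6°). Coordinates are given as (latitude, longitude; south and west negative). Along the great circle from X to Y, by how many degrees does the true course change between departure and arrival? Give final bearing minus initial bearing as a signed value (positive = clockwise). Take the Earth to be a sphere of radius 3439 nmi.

Initial bearing θ₁ = atan2(sin Δλ cos φ₂, cos φ₁ sin φ₂ − sin φ₁ cos φ₂ cos Δλ) = 260.14°
Final bearing θ₂ = (initial bearing from the destination back to the start) + 180° = 341.58°
Δθ = θ₂ − θ₁ = +81.4°

+81.4°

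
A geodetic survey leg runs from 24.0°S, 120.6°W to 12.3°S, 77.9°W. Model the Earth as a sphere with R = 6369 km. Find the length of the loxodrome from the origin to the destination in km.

Rhumb course C = atan2(Δλ, Δψ) with Δψ = ln[tan(π/4+φ₂/2)/tan(π/4+φ₁/2)] = +0.2154, Δλ = +0.7453 → C = 73.88°
d = R·|Δφ| / |cos C| = 6369·0.20420 / 0.27761 = 4685 km

4685 km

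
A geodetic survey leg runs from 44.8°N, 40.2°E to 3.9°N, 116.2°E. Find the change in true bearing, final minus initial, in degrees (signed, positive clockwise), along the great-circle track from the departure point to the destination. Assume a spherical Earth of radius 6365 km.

+37.9°

Initial bearing θ₁ = atan2(sin Δλ cos φ₂, cos φ₁ sin φ₂ − sin φ₁ cos φ₂ cos Δλ) = 97.17°
Final bearing θ₂ = (initial bearing from the destination back to the start) + 180° = 135.12°
Δθ = θ₂ − θ₁ = +37.9°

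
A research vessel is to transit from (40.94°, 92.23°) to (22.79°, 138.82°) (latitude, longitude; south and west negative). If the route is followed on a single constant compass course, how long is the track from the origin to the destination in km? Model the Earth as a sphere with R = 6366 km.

Δψ = ln[tan(π/4+φ₂/2)/tan(π/4+φ₁/2)] = -0.3758;  Δφ = -0.3168 rad,  Δλ = +0.8131 rad
q = Δφ/Δψ = 0.8430
d = R·√(Δφ² + q²Δλ²) = 6366·0.75511 = 4807 km

4807 km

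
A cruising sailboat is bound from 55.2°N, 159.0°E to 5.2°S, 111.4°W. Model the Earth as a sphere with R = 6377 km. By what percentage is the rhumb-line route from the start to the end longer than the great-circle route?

Great circle: σ = 1.6413 rad → d_gc = Rσ = 10466.6 km
Rhumb: Δφ = -1.0542, Δλ = +1.5638, Δψ = -1.2512, q = Δφ/Δψ = 0.8425 → d_rh = R√(Δφ²+q²Δλ²) = 10760.4 km
Excess = (10760.4 − 10466.6) / 10466.6 = 293.8 / 10466.6 = 2.81% ≈ 2.8%

2.8%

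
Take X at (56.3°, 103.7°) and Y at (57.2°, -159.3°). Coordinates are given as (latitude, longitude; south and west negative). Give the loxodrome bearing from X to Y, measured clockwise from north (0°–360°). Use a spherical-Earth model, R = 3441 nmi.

Meridional parts: M(φ₁)=+1.1945, M(φ₂)=+1.2231 → ΔM = +0.0287;  Δλ = +1.6930 rad
tan C = Δλ / ΔM = +59.0904 → C = 89.03°

89.0°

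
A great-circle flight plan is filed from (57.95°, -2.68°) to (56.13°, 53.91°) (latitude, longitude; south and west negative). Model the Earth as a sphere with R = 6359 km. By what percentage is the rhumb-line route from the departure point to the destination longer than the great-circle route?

Great circle: σ = 0.5225 rad → d_gc = Rσ = 3322.3 km
Rhumb: Δφ = -0.0318, Δλ = +0.9877, Δψ = -0.0584, q = Δφ/Δψ = 0.5439 → d_rh = R√(Δφ²+q²Δλ²) = 3422.2 km
Excess = (3422.2 − 3322.3) / 3322.3 = 99.9 / 3322.3 = 3.01% ≈ 3.0%

3.0%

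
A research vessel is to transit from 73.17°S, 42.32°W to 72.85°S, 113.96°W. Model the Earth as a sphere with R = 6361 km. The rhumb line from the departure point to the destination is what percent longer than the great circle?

6.3%

Great circle: σ = 0.3437 rad → d_gc = Rσ = 2186.5 km
Rhumb: Δφ = +0.0056, Δλ = -1.2504, Δψ = +0.0191, q = Δφ/Δψ = 0.2922 → d_rh = R√(Δφ²+q²Δλ²) = 2324.3 km
Excess = (2324.3 − 2186.5) / 2186.5 = 137.8 / 2186.5 = 6.30% ≈ 6.3%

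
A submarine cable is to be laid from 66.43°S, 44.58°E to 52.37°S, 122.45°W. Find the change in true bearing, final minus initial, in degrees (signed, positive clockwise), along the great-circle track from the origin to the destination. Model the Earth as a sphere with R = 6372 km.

+165.1°

At departure: θ₁ = atan2(sin Δλ cos φ₂, cos φ₁ sin φ₂ − sin φ₁ cos φ₂ cos Δλ) = 189.03°
At arrival: θ₂ = atan2(sin Δλ cos φ₁, −cos φ₂ sin φ₁ + sin φ₂ cos φ₁ cos Δλ) = 354.10°
Δθ = θ₂ − θ₁ = +165.1°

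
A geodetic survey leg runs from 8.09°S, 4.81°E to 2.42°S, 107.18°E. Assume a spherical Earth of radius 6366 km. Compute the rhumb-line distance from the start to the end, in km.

11339 km

Rhumb course C = atan2(Δλ, Δψ) with Δψ = ln[tan(π/4+φ₂/2)/tan(π/4+φ₁/2)] = +0.0994, Δλ = +1.7867 → C = 86.82°
d = R·|Δφ| / |cos C| = 6366·0.09896 / 0.05556 = 11339 km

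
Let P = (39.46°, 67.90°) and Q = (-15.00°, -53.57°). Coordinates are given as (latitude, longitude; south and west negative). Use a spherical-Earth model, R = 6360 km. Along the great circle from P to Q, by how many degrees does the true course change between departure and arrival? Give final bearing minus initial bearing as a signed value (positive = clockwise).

At departure: θ₁ = atan2(sin Δλ cos φ₂, cos φ₁ sin φ₂ − sin φ₁ cos φ₂ cos Δλ) = 278.33°
At arrival: θ₂ = atan2(sin Δλ cos φ₁, −cos φ₂ sin φ₁ + sin φ₂ cos φ₁ cos Δλ) = 232.27°
Δθ = θ₂ − θ₁ = -46.1°

-46.1°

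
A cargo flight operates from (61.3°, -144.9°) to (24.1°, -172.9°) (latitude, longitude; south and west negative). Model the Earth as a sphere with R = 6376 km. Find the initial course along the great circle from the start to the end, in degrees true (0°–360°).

N = sin Δλ·cos φ₂ = -0.4285;  D = cos φ₁ sin φ₂ − sin φ₁ cos φ₂ cos Δλ = -0.5109
initial course = atan2(N, D) = 219.99°

220.0°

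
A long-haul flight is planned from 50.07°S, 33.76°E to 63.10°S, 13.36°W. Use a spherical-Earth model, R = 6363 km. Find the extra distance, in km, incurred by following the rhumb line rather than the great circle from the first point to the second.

Great circle: cos σ = sin φ₁ sin φ₂ + cos φ₁ cos φ₂ cos Δλ,  σ = 0.4919 rad → d_gc = 3129.6 km
Rhumb line: Δψ = -0.4181, q = Δφ/Δψ = 0.5440, d_rh = R√(Δφ²+q²Δλ²) = 3193.3 km
Excess = 3193.3 − 3129.6 = 63.7 ≈ 64 km

64 km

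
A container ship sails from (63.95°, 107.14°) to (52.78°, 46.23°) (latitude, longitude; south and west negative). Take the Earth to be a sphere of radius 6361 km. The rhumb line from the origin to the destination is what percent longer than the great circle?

3.6%

Great circle: σ = 0.5650 rad → d_gc = Rσ = 3594.2 km
Rhumb: Δφ = -0.1950, Δλ = -1.0631, Δψ = -0.3754, q = Δφ/Δψ = 0.5193 → d_rh = R√(Δφ²+q²Δλ²) = 3723.9 km
Excess = (3723.9 − 3594.2) / 3594.2 = 129.7 / 3594.2 = 3.61% ≈ 3.6%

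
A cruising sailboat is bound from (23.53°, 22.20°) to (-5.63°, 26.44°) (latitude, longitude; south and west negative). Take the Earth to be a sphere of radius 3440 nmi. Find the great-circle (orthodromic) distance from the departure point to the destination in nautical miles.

1768 nmi

Haversine: a = sin²(Δφ/2)+cos φ₁ cos φ₂ sin²(Δλ/2) = 0.06462;  σ = 2·atan2(√a,√(1−a))
σ = 29.452° → d = Rσ = 3440·0.51404 = 1768 nmi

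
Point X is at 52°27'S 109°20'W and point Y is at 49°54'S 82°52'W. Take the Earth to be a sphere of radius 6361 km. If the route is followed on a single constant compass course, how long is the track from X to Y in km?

1863 km

Rhumb course C = atan2(Δλ, Δψ) with Δψ = ln[tan(π/4+φ₂/2)/tan(π/4+φ₁/2)] = +0.0710, Δλ = +0.4619 → C = 81.26°
d = R·|Δφ| / |cos C| = 6361·0.04451 / 0.15195 = 1863 km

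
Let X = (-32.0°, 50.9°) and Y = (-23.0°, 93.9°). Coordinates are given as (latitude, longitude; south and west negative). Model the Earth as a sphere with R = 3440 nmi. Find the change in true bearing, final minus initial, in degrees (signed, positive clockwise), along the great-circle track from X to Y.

Initial bearing θ₁ = atan2(sin Δλ cos φ₂, cos φ₁ sin φ₂ − sin φ₁ cos φ₂ cos Δλ) = 87.68°
Final bearing θ₂ = (initial bearing from the destination back to the start) + 180° = 67.00°
Δθ = θ₂ − θ₁ = -20.7°

-20.7°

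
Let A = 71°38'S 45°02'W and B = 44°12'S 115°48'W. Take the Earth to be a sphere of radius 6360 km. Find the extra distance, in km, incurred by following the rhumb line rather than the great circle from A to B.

Great circle: cos σ = sin φ₁ sin φ₂ + cos φ₁ cos φ₂ cos Δλ,  σ = 0.7436 rad → d_gc = 4729.0 km
Rhumb line: Δψ = +0.9605, q = Δφ/Δψ = 0.4985, d_rh = R√(Δφ²+q²Δλ²) = 4960.6 km
Excess = 4960.6 − 4729.0 = 231.6 ≈ 232 km

232 km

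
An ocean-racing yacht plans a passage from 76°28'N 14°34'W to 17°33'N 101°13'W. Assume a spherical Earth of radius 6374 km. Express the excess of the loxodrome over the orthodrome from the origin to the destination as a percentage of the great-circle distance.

Great circle: σ = 1.2596 rad → d_gc = Rσ = 8028.7 km
Rhumb: Δφ = -1.0283, Δλ = -1.5123, Δψ = -1.8203, q = Δφ/Δψ = 0.5649 → d_rh = R√(Δφ²+q²Δλ²) = 8521.2 km
Excess = (8521.2 − 8028.7) / 8028.7 = 492.5 / 8028.7 = 6.13% ≈ 6.1%

6.1%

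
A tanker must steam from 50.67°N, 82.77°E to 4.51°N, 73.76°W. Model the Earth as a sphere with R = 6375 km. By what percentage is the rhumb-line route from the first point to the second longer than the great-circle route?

15.9%

Great circle: σ = 2.1162 rad → d_gc = Rσ = 13490.5 km
Rhumb: Δφ = -0.8056, Δλ = -2.7320, Δψ = -0.9502, q = Δφ/Δψ = 0.8479 → d_rh = R√(Δφ²+q²Δλ²) = 15634.3 km
Excess = (15634.3 − 13490.5) / 13490.5 = 2143.8 / 13490.5 = 15.89% ≈ 15.9%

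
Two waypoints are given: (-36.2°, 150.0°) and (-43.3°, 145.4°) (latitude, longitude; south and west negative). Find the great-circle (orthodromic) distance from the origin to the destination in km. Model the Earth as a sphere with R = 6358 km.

Haversine: a = sin²(Δφ/2)+cos φ₁ cos φ₂ sin²(Δλ/2) = 0.00478;  σ = 2·atan2(√a,√(1−a))
σ = 7.929° → d = Rσ = 6358·0.13838 = 880 km

880 km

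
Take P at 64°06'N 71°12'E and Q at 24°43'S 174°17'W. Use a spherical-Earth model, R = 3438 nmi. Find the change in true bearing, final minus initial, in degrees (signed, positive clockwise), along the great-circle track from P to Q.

Initial bearing θ₁ = atan2(sin Δλ cos φ₂, cos φ₁ sin φ₂ − sin φ₁ cos φ₂ cos Δλ) = 79.28°
Final bearing θ₂ = (initial bearing from the destination back to the start) + 180° = 151.81°
Δθ = θ₂ − θ₁ = +72.5°

+72.5°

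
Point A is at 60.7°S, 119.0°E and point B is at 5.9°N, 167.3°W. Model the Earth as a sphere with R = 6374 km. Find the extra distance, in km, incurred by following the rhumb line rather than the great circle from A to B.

207 km

Great circle: cos σ = sin φ₁ sin φ₂ + cos φ₁ cos φ₂ cos Δλ,  σ = 1.5238 rad → d_gc = 9712.7 km
Rhumb line: Δψ = +1.4448, q = Δφ/Δψ = 0.8045, d_rh = R√(Δφ²+q²Δλ²) = 9919.9 km
Excess = 9919.9 − 9712.7 = 207.2 ≈ 207 km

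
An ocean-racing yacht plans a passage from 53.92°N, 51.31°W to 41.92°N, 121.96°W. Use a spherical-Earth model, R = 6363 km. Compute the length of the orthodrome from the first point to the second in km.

5192 km

cos σ = sin φ₁ sin φ₂ + cos φ₁ cos φ₂ cos Δλ
      = sin(53.92°)sin(41.92°) + cos(53.92°)cos(41.92°)cos(-70.65°) = 0.6851
σ = 46.753° → d = Rσ = 6363·0.81600 = 5192 km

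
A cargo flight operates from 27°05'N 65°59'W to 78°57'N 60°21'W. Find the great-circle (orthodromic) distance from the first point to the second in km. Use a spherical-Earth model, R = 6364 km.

Haversine: a = sin²(Δφ/2)+cos φ₁ cos φ₂ sin²(Δλ/2) = 0.19167;  σ = 2·atan2(√a,√(1−a))
σ = 51.927° → d = Rσ = 6364·0.90629 = 5768 km

5768 km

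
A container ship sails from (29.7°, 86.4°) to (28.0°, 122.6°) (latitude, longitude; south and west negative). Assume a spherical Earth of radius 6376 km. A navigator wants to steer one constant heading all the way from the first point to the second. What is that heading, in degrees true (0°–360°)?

Meridional parts: M(φ₁)=+0.5433, M(φ₂)=+0.5094 → ΔM = -0.0339;  Δλ = +0.6318 rad
tan C = Δλ / ΔM = -18.6501 → C = 93.07°

93.1°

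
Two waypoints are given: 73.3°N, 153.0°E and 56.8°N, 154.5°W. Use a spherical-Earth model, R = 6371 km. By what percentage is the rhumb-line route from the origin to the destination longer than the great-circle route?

Great circle: σ = 0.4573 rad → d_gc = Rσ = 2913.3 km
Rhumb: Δφ = -0.2880, Δλ = +0.9163, Δψ = -0.7086, q = Δφ/Δψ = 0.4064 → d_rh = R√(Δφ²+q²Δλ²) = 2999.2 km
Excess = (2999.2 − 2913.3) / 2913.3 = 85.9 / 2913.3 = 2.949% ≈ 2.9%

2.9%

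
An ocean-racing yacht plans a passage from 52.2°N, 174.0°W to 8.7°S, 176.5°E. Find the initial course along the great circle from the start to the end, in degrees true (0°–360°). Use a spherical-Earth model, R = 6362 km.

190.7°

N = sin Δλ·cos φ₂ = -0.1631;  D = cos φ₁ sin φ₂ − sin φ₁ cos φ₂ cos Δλ = -0.8631
initial course = atan2(N, D) = 190.70°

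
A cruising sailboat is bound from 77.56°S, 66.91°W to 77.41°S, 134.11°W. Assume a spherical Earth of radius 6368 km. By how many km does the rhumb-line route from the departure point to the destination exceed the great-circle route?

Great circle: cos σ = sin φ₁ sin φ₂ + cos φ₁ cos φ₂ cos Δλ,  σ = 0.2404 rad → d_gc = 1531.01 km
Rhumb line: Δψ = +0.0121, q = Δφ/Δψ = 0.2167, d_rh = R√(Δφ²+q²Δλ²) = 1618.52 km
Excess = 1618.52 − 1531.01 = 87.51 ≈ 88 km

88 km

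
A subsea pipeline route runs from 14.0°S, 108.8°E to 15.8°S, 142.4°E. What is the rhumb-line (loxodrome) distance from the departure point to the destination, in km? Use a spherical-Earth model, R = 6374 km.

Rhumb course C = atan2(Δλ, Δψ) with Δψ = ln[tan(π/4+φ₂/2)/tan(π/4+φ₁/2)] = -0.0325, Δλ = +0.5864 → C = 93.17°
d = R·|Δφ| / |cos C| = 6374·0.03142 / 0.05535 = 3618 km

3618 km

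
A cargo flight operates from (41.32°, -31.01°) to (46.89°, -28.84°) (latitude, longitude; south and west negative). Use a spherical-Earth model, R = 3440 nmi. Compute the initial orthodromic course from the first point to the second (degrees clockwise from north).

14.9°

N = sin Δλ·cos φ₂ = +0.0259;  D = cos φ₁ sin φ₂ − sin φ₁ cos φ₂ cos Δλ = +0.0974
initial course = atan2(N, D) = 14.88°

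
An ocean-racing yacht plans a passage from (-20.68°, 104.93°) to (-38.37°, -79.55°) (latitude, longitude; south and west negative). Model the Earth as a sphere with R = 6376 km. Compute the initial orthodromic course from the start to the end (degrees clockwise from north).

θ = atan2( sin Δλ·cos φ₂ ,  cos φ₁ sin φ₂ − sin φ₁ cos φ₂ cos Δλ )
  = atan2(+0.0612, -0.8568) = 175.91°

175.9°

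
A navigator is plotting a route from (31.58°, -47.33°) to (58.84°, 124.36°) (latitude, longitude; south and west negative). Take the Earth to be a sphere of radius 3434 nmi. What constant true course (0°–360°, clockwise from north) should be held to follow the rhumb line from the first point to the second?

Δψ = ln[tan(π/4+φ₂/2)/tan(π/4+φ₁/2)] = +0.6957
Δλ = +2.9966 rad (taken the short way round)
course = atan2(Δλ, Δψ) = 76.93°

76.9°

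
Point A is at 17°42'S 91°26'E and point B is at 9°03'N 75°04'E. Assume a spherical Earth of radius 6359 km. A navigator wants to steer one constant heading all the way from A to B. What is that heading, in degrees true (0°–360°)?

Δψ = ln[tan(π/4+φ₂/2)/tan(π/4+φ₁/2)] = +0.4726
Δλ = -0.2857 rad (taken the short way round)
course = atan2(Δλ, Δψ) = 328.85°

328.8°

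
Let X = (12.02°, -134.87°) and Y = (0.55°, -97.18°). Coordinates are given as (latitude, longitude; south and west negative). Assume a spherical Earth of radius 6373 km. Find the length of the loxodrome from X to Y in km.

4351 km

Δψ = ln[tan(π/4+φ₂/2)/tan(π/4+φ₁/2)] = -0.2017;  Δφ = -0.2002 rad,  Δλ = +0.6578 rad
q = Δφ/Δψ = 0.9923
d = R·√(Δφ² + q²Δλ²) = 6373·0.68275 = 4351 km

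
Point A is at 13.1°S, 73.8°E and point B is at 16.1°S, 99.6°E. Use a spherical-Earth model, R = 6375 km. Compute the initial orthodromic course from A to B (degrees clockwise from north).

θ = atan2( sin Δλ·cos φ₂ ,  cos φ₁ sin φ₂ − sin φ₁ cos φ₂ cos Δλ )
  = atan2(+0.4182, -0.0740) = 100.04°

100.0°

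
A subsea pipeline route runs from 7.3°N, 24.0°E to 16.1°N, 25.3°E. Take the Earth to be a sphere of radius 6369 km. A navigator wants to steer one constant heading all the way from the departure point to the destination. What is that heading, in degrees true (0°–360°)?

Meridional parts: M(φ₁)=+0.1278, M(φ₂)=+0.2848 → ΔM = +0.1570;  Δλ = +0.0227 rad
tan C = Δλ / ΔM = +0.1445 → C = 8.22°

8.2°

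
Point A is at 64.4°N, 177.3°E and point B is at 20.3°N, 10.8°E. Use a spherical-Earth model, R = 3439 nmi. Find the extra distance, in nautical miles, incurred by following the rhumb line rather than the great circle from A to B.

Great circle: cos σ = sin φ₁ sin φ₂ + cos φ₁ cos φ₂ cos Δλ,  σ = 1.6521 rad → d_gc = 5681.4 nmi
Rhumb line: Δψ = -1.1200, q = Δφ/Δψ = 0.6872, d_rh = R√(Δφ²+q²Δλ²) = 7360.3 nmi
Excess = 7360.3 − 5681.4 = 1678.9 ≈ 1679 nmi

1679 nmi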